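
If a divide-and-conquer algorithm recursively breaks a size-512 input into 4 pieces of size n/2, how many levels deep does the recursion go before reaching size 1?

For divide and conquer with division factor 2:

Problem sizes at each level:
Level 0: 512
Level 1: 256
Level 2: 128
Level 3: 64
Level 4: 32
Level 5: 16
Level 6: 8
Level 7: 4
Level 8: 2
Level 9: 1

The root is level 0 and the size-1 base case is level 9 (the tree spans levels 0 through 9, i.e. 10 levels counting the root), so the depth is the number of divisions: log_2(512) = 9

The recursion tree depth is log_2(512) = 9. At each level, the problem size is divided by 2, so it takes 9 divisions to reduce to a base case of size 1. The algorithm makes 4 recursive calls at each level.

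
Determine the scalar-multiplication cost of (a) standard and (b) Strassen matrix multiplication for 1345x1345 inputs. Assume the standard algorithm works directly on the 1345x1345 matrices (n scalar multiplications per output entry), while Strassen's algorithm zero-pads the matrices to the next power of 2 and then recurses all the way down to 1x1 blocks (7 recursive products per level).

Matrix multiplication for 1345x1345 matrices:

Strassen's algorithm requires power-of-2 dimensions. Pad 1345x1345 to 2048x2048 (next power of 2).

Standard algorithm: 1345^3 = 2433138625 multiplications
Strassen's algorithm: 7^(log2(2048)) = 7^11 = 1977326743 multiplications
Savings: 2433138625 - 1977326743 = 455811882 multiplications

Standard: 2433138625 multiplications (1345^3). Strassen: 1977326743 multiplications (7^11, after padding to 2048x2048). Strassen reduces 8 recursive multiplications to 7 at each level.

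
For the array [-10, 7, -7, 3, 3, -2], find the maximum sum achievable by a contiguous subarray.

Using Kadane's algorithm on [-10, 7, -7, 3, 3, -2]:

Scanning through the array:
Position 1 (value 7): max_ending_here = 7, max_so_far = 7
Position 2 (value -7): max_ending_here = 0, max_so_far = 7
Position 3 (value 3): max_ending_here = 3, max_so_far = 7
Position 4 (value 3): max_ending_here = 6, max_so_far = 7
Position 5 (value -2): max_ending_here = 4, max_so_far = 7

Maximum subarray: [7]
Maximum sum: 7

The maximum subarray is [7] with sum 7. This subarray runs from index 1 to index 1.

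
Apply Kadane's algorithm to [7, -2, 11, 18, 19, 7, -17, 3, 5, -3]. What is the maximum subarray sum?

Using Kadane's algorithm on [7, -2, 11, 18, 19, 7, -17, 3, 5, -3]:

Scanning through the array:
Position 1 (value -2): max_ending_here = 5, max_so_far = 7
Position 2 (value 11): max_ending_here = 16, max_so_far = 16
Position 3 (value 18): max_ending_here = 34, max_so_far = 34
Position 4 (value 19): max_ending_here = 53, max_so_far = 53
Position 5 (value 7): max_ending_here = 60, max_so_far = 60
Position 6 (value -17): max_ending_here = 43, max_so_far = 60
Position 7 (value 3): max_ending_here = 46, max_so_far = 60
Position 8 (value 5): max_ending_here = 51, max_so_far = 60
Position 9 (value -3): max_ending_here = 48, max_so_far = 60

Maximum subarray: [7, -2, 11, 18, 19, 7]
Maximum sum: 60

The maximum subarray is [7, -2, 11, 18, 19, 7] with sum 60. This subarray runs from index 0 to index 5.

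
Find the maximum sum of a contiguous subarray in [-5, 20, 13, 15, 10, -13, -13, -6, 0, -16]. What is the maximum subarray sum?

Using Kadane's algorithm on [-5, 20, 13, 15, 10, -13, -13, -6, 0, -16]:

Scanning through the array:
Position 1 (value 20): max_ending_here = 20, max_so_far = 20
Position 2 (value 13): max_ending_here = 33, max_so_far = 33
Position 3 (value 15): max_ending_here = 48, max_so_far = 48
Position 4 (value 10): max_ending_here = 58, max_so_far = 58
Position 5 (value -13): max_ending_here = 45, max_so_far = 58
Position 6 (value -13): max_ending_here = 32, max_so_far = 58
Position 7 (value -6): max_ending_here = 26, max_so_far = 58
Position 8 (value 0): max_ending_here = 26, max_so_far = 58
Position 9 (value -16): max_ending_here = 10, max_so_far = 58

Maximum subarray: [20, 13, 15, 10]
Maximum sum: 58

The maximum subarray is [20, 13, 15, 10] with sum 58. This subarray runs from index 1 to index 4.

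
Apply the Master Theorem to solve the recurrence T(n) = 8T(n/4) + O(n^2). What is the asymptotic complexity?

Master Theorem for T(n) = 8T(n/4) + O(n^2):

a = 8, b = 4, c = 2
log_b(a) = log_4(8) = 1.5000

Case 3: c = 2 > log_4(8) = 1.5000
T(n) = O(n^2) = O(n^2)

For T(n) = 8T(n/4) + O(n^2): log_4(8) = 1.5000. This is Case 3 of the Master Theorem (c > log_b(a), work dominated by root), giving O(n^2).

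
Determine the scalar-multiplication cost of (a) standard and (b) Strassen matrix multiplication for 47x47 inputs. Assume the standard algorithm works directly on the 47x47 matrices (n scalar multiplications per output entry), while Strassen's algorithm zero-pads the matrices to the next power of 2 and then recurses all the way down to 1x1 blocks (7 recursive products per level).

Matrix multiplication for 47x47 matrices:

Strassen's algorithm requires power-of-2 dimensions. Pad 47x47 to 64x64 (next power of 2).

Standard algorithm: 47^3 = 103823 multiplications
Strassen's algorithm: 7^(log2(64)) = 7^6 = 117649 multiplications
Difference: 103823 - 117649 = -13826 (Strassen uses MORE here due to padding overhead — for small or just-over-power-of-2 n, padding can outweigh the per-level savings)

Standard: 103823 multiplications (47^3). Strassen: 117649 multiplications (7^6, after padding to 64x64). Strassen reduces 8 recursive multiplications to 7 at each level.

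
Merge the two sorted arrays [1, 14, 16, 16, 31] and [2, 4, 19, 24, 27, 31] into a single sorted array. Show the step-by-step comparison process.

Merging process:

Compare 1 vs 2: take 1 from left. Merged: [1]
Compare 14 vs 2: take 2 from right. Merged: [1, 2]
Compare 14 vs 4: take 4 from right. Merged: [1, 2, 4]
Compare 14 vs 19: take 14 from left. Merged: [1, 2, 4, 14]
Compare 16 vs 19: take 16 from left. Merged: [1, 2, 4, 14, 16]
Compare 16 vs 19: take 16 from left. Merged: [1, 2, 4, 14, 16, 16]
Compare 31 vs 19: take 19 from right. Merged: [1, 2, 4, 14, 16, 16, 19]
Compare 31 vs 24: take 24 from right. Merged: [1, 2, 4, 14, 16, 16, 19, 24]
Compare 31 vs 27: take 27 from right. Merged: [1, 2, 4, 14, 16, 16, 19, 24, 27]
Compare 31 vs 31: take 31 from left. Merged: [1, 2, 4, 14, 16, 16, 19, 24, 27, 31]
Append remaining from right: [31]. Merged: [1, 2, 4, 14, 16, 16, 19, 24, 27, 31, 31]

Final merged array: [1, 2, 4, 14, 16, 16, 19, 24, 27, 31, 31]
Total comparisons: 10

The merged array is [1, 2, 4, 14, 16, 16, 19, 24, 27, 31, 31], requiring 10 comparisons. The merge step runs in O(n) time where n is the total number of elements.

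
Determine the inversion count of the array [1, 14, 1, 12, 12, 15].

Finding inversions in [1, 14, 1, 12, 12, 15]:

(1, 2): arr[1]=14 > arr[2]=1
(1, 3): arr[1]=14 > arr[3]=12
(1, 4): arr[1]=14 > arr[4]=12

Total inversions: 3

The array has 3 inversion(s): (1,2), (1,3), (1,4). Each pair (i,j) satisfies i < j and arr[i] > arr[j].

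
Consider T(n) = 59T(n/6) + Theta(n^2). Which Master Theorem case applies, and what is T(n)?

Master Theorem for T(n) = 59T(n/6) + O(n^2):

a = 59, b = 6, c = 2
log_b(a) = log_6(59) = 2.2757

Case 1: c = 2 < log_6(59) = 2.2757
T(n) = O(n^(log_6 59))

For T(n) = 59T(n/6) + O(n^2): log_6(59) = 2.2757. This is Case 1 of the Master Theorem (c < log_b(a), work dominated by leaves), giving O(n^(log_6 59)).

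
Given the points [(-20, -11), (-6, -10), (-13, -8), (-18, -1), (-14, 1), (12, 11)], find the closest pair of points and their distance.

Computing all pairwise distances among 6 points:

d((-20, -11), (-6, -10)) = 14.0357
d((-20, -11), (-13, -8)) = 7.6158
d((-20, -11), (-18, -1)) = 10.198
d((-20, -11), (-14, 1)) = 13.4164
d((-20, -11), (12, 11)) = 38.833
d((-6, -10), (-13, -8)) = 7.2801
d((-6, -10), (-18, -1)) = 15.0
d((-6, -10), (-14, 1)) = 13.6015
d((-6, -10), (12, 11)) = 27.6586
d((-13, -8), (-18, -1)) = 8.6023
d((-13, -8), (-14, 1)) = 9.0554
d((-13, -8), (12, 11)) = 31.4006
d((-18, -1), (-14, 1)) = 4.4721 <-- minimum
d((-18, -1), (12, 11)) = 32.311
d((-14, 1), (12, 11)) = 27.8568

Closest pair: (-18, -1) and (-14, 1) with distance 4.4721

The closest pair is (-18, -1) and (-14, 1) with Euclidean distance 4.4721. For 6 points, brute-force pairwise comparison is shown above. For large n, the divide-and-conquer algorithm (sort by x, recurse on halves, check the dividing strip) achieves O(n log n).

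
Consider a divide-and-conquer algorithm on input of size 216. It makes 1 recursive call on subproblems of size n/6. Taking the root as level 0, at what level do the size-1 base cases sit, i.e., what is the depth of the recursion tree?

For divide and conquer with division factor 6:

Problem sizes at each level:
Level 0: 216
Level 1: 36
Level 2: 6
Level 3: 1

The root is level 0 and the size-1 base case is level 3 (the tree spans levels 0 through 3, i.e. 4 levels counting the root), so the depth is the number of divisions: log_6(216) = 3

The recursion tree depth is log_6(216) = 3. At each level, the problem size is divided by 6, so it takes 3 divisions to reduce to a base case of size 1. The algorithm makes 1 recursive call at each level.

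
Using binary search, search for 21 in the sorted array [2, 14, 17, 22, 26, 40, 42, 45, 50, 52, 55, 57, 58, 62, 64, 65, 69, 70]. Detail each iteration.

Binary search for 21 in [2, 14, 17, 22, 26, 40, 42, 45, 50, 52, 55, 57, 58, 62, 64, 65, 69, 70]:

lo=0, hi=17, mid=8, arr[mid]=50 -> 50 > 21, search left half
lo=0, hi=7, mid=3, arr[mid]=22 -> 22 > 21, search left half
lo=0, hi=2, mid=1, arr[mid]=14 -> 14 < 21, search right half
lo=2, hi=2, mid=2, arr[mid]=17 -> 17 < 21, search right half
lo=3 > hi=2, target 21 not found

Binary search determines that 21 is not in the array after 4 comparisons. The search space was exhausted without finding the target.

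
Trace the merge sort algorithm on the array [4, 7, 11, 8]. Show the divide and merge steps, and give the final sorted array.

Merge sort trace:

Split: [4, 7, 11, 8] -> [4, 7] and [11, 8]
  Split: [4, 7] -> [4] and [7]
  Merge: [4] + [7] -> [4, 7]
  Split: [11, 8] -> [11] and [8]
  Merge: [11] + [8] -> [8, 11]
Merge: [4, 7] + [8, 11] -> [4, 7, 8, 11]

Final sorted array: [4, 7, 8, 11]

The merge sort proceeds by recursively splitting the array and merging sorted halves.
After all merges, the sorted array is [4, 7, 8, 11].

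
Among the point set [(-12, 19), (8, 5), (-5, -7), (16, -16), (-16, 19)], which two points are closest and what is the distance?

Computing all pairwise distances among 5 points:

d((-12, 19), (8, 5)) = 24.4131
d((-12, 19), (-5, -7)) = 26.9258
d((-12, 19), (16, -16)) = 44.8219
d((-12, 19), (-16, 19)) = 4.0 <-- minimum
d((8, 5), (-5, -7)) = 17.6918
d((8, 5), (16, -16)) = 22.4722
d((8, 5), (-16, 19)) = 27.7849
d((-5, -7), (16, -16)) = 22.8473
d((-5, -7), (-16, 19)) = 28.2312
d((16, -16), (-16, 19)) = 47.4236

Closest pair: (-12, 19) and (-16, 19) with distance 4.0

The closest pair is (-12, 19) and (-16, 19) with Euclidean distance 4.0. For 5 points, brute-force pairwise comparison is shown above. For large n, the divide-and-conquer algorithm (sort by x, recurse on halves, check the dividing strip) achieves O(n log n).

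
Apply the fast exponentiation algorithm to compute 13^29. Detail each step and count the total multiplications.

Computing 13^29 by squaring (build up from 13^1; each line after the first costs one multiplication):

13^1 = 13
13^2 = (13^1)^2 = 13^2 = 169
13^3 = 13 * 13^2 = 13 * 169 = 2197
13^6 = (13^3)^2 = 2197^2 = 4826809
13^7 = 13 * 13^6 = 13 * 4826809 = 62748517
13^14 = (13^7)^2 = 62748517^2 = 3937376385699289
13^28 = (13^14)^2 = 3937376385699289^2 = 15502932802662396215269535105521
13^29 = 13 * 13^28 = 13 * 15502932802662396215269535105521 = 201538126434611150798503956371773

Result: 201538126434611150798503956371773
Multiplications needed: 7 (7 lines after 13^1)

13^29 = 201538126434611150798503956371773. Using exponentiation by squaring, this requires 7 multiplications. The key idea: if the exponent is even, square the half-power; if odd, multiply by the base once.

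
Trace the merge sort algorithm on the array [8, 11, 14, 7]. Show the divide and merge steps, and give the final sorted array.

Merge sort trace:

Split: [8, 11, 14, 7] -> [8, 11] and [14, 7]
  Split: [8, 11] -> [8] and [11]
  Merge: [8] + [11] -> [8, 11]
  Split: [14, 7] -> [14] and [7]
  Merge: [14] + [7] -> [7, 14]
Merge: [8, 11] + [7, 14] -> [7, 8, 11, 14]

Final sorted array: [7, 8, 11, 14]

The merge sort proceeds by recursively splitting the array and merging sorted halves.
After all merges, the sorted array is [7, 8, 11, 14].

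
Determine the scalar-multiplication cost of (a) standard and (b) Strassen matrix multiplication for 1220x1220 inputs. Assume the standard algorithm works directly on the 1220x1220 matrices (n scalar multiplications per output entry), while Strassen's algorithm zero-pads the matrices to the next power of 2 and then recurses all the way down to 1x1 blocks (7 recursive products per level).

Matrix multiplication for 1220x1220 matrices:

Strassen's algorithm requires power-of-2 dimensions. Pad 1220x1220 to 2048x2048 (next power of 2).

Standard algorithm: 1220^3 = 1815848000 multiplications
Strassen's algorithm: 7^(log2(2048)) = 7^11 = 1977326743 multiplications
Difference: 1815848000 - 1977326743 = -161478743 (Strassen uses MORE here due to padding overhead — for small or just-over-power-of-2 n, padding can outweigh the per-level savings)

Standard: 1815848000 multiplications (1220^3). Strassen: 1977326743 multiplications (7^11, after padding to 2048x2048). Strassen reduces 8 recursive multiplications to 7 at each level.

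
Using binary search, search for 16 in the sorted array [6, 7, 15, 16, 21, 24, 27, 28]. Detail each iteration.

Binary search for 16 in [6, 7, 15, 16, 21, 24, 27, 28]:

lo=0, hi=7, mid=3, arr[mid]=16 -> Found target at index 3!

Binary search finds 16 at index 3 after 1 comparisons. The search repeatedly halves the search space by comparing with the middle element.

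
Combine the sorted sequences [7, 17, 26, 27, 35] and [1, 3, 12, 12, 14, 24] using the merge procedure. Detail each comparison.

Merging process:

Compare 7 vs 1: take 1 from right. Merged: [1]
Compare 7 vs 3: take 3 from right. Merged: [1, 3]
Compare 7 vs 12: take 7 from left. Merged: [1, 3, 7]
Compare 17 vs 12: take 12 from right. Merged: [1, 3, 7, 12]
Compare 17 vs 12: take 12 from right. Merged: [1, 3, 7, 12, 12]
Compare 17 vs 14: take 14 from right. Merged: [1, 3, 7, 12, 12, 14]
Compare 17 vs 24: take 17 from left. Merged: [1, 3, 7, 12, 12, 14, 17]
Compare 26 vs 24: take 24 from right. Merged: [1, 3, 7, 12, 12, 14, 17, 24]
Append remaining from left: [26, 27, 35]. Merged: [1, 3, 7, 12, 12, 14, 17, 24, 26, 27, 35]

Final merged array: [1, 3, 7, 12, 12, 14, 17, 24, 26, 27, 35]
Total comparisons: 8

The merged array is [1, 3, 7, 12, 12, 14, 17, 24, 26, 27, 35], requiring 8 comparisons. The merge step runs in O(n) time where n is the total number of elements.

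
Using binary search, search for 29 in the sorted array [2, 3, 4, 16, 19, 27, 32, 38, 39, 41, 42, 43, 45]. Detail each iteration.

Binary search for 29 in [2, 3, 4, 16, 19, 27, 32, 38, 39, 41, 42, 43, 45]:

lo=0, hi=12, mid=6, arr[mid]=32 -> 32 > 29, search left half
lo=0, hi=5, mid=2, arr[mid]=4 -> 4 < 29, search right half
lo=3, hi=5, mid=4, arr[mid]=19 -> 19 < 29, search right half
lo=5, hi=5, mid=5, arr[mid]=27 -> 27 < 29, search right half
lo=6 > hi=5, target 29 not found

Binary search determines that 29 is not in the array after 4 comparisons. The search space was exhausted without finding the target.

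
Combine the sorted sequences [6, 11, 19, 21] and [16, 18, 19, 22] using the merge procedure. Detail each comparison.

Merging process:

Compare 6 vs 16: take 6 from left. Merged: [6]
Compare 11 vs 16: take 11 from left. Merged: [6, 11]
Compare 19 vs 16: take 16 from right. Merged: [6, 11, 16]
Compare 19 vs 18: take 18 from right. Merged: [6, 11, 16, 18]
Compare 19 vs 19: take 19 from left. Merged: [6, 11, 16, 18, 19]
Compare 21 vs 19: take 19 from right. Merged: [6, 11, 16, 18, 19, 19]
Compare 21 vs 22: take 21 from left. Merged: [6, 11, 16, 18, 19, 19, 21]
Append remaining from right: [22]. Merged: [6, 11, 16, 18, 19, 19, 21, 22]

Final merged array: [6, 11, 16, 18, 19, 19, 21, 22]
Total comparisons: 7

The merged array is [6, 11, 16, 18, 19, 19, 21, 22], requiring 7 comparisons. The merge step runs in O(n) time where n is the total number of elements.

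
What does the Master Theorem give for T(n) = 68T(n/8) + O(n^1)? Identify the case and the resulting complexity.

Master Theorem for T(n) = 68T(n/8) + O(n^1):

a = 68, b = 8, c = 1
log_b(a) = log_8(68) = 2.0292

Case 1: c = 1 < log_8(68) = 2.0292
T(n) = O(n^(log_8 68))

For T(n) = 68T(n/8) + O(n^1): log_8(68) = 2.0292. This is Case 1 of the Master Theorem (c < log_b(a), work dominated by leaves), giving O(n^(log_8 68)).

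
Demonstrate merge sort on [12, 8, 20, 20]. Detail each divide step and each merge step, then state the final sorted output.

Merge sort trace:

Split: [12, 8, 20, 20] -> [12, 8] and [20, 20]
  Split: [12, 8] -> [12] and [8]
  Merge: [12] + [8] -> [8, 12]
  Split: [20, 20] -> [20] and [20]
  Merge: [20] + [20] -> [20, 20]
Merge: [8, 12] + [20, 20] -> [8, 12, 20, 20]

Final sorted array: [8, 12, 20, 20]

The merge sort proceeds by recursively splitting the array and merging sorted halves.
After all merges, the sorted array is [8, 12, 20, 20].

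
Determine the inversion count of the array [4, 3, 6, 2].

Finding inversions in [4, 3, 6, 2]:

(0, 1): arr[0]=4 > arr[1]=3
(0, 3): arr[0]=4 > arr[3]=2
(1, 3): arr[1]=3 > arr[3]=2
(2, 3): arr[2]=6 > arr[3]=2

Total inversions: 4

The array has 4 inversion(s): (0,1), (0,3), (1,3), (2,3). Each pair (i,j) satisfies i < j and arr[i] > arr[j].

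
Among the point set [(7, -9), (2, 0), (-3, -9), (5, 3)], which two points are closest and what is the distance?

Computing all pairwise distances among 4 points:

d((7, -9), (2, 0)) = 10.2956
d((7, -9), (-3, -9)) = 10.0
d((7, -9), (5, 3)) = 12.1655
d((2, 0), (-3, -9)) = 10.2956
d((2, 0), (5, 3)) = 4.2426 <-- minimum
d((-3, -9), (5, 3)) = 14.4222

Closest pair: (2, 0) and (5, 3) with distance 4.2426

The closest pair is (2, 0) and (5, 3) with Euclidean distance 4.2426. For 4 points, brute-force pairwise comparison is shown above. For large n, the divide-and-conquer algorithm (sort by x, recurse on halves, check the dividing strip) achieves O(n log n).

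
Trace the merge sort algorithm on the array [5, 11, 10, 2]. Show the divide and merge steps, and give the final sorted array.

Merge sort trace:

Split: [5, 11, 10, 2] -> [5, 11] and [10, 2]
  Split: [5, 11] -> [5] and [11]
  Merge: [5] + [11] -> [5, 11]
  Split: [10, 2] -> [10] and [2]
  Merge: [10] + [2] -> [2, 10]
Merge: [5, 11] + [2, 10] -> [2, 5, 10, 11]

Final sorted array: [2, 5, 10, 11]

The merge sort proceeds by recursively splitting the array and merging sorted halves.
After all merges, the sorted array is [2, 5, 10, 11].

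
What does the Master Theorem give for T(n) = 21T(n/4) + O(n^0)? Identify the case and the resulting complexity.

Master Theorem for T(n) = 21T(n/4) + O(n^0):

a = 21, b = 4, c = 0
log_b(a) = log_4(21) = 2.1962

Case 1: c = 0 < log_4(21) = 2.1962
T(n) = O(n^(log_4 21))

For T(n) = 21T(n/4) + O(n^0): log_4(21) = 2.1962. This is Case 1 of the Master Theorem (c < log_b(a), work dominated by leaves), giving O(n^(log_4 21)).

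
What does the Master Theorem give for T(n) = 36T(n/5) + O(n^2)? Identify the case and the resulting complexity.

Master Theorem for T(n) = 36T(n/5) + O(n^2):

a = 36, b = 5, c = 2
log_b(a) = log_5(36) = 2.2266

Case 1: c = 2 < log_5(36) = 2.2266
T(n) = O(n^(log_5 36))

For T(n) = 36T(n/5) + O(n^2): log_5(36) = 2.2266. This is Case 1 of the Master Theorem (c < log_b(a), work dominated by leaves), giving O(n^(log_5 36)).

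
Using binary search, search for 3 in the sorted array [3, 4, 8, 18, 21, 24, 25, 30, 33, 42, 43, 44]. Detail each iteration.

Binary search for 3 in [3, 4, 8, 18, 21, 24, 25, 30, 33, 42, 43, 44]:

lo=0, hi=11, mid=5, arr[mid]=24 -> 24 > 3, search left half
lo=0, hi=4, mid=2, arr[mid]=8 -> 8 > 3, search left half
lo=0, hi=1, mid=0, arr[mid]=3 -> Found target at index 0!

Binary search finds 3 at index 0 after 3 comparisons. The search repeatedly halves the search space by comparing with the middle element.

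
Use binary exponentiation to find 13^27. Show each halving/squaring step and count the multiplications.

Computing 13^27 by squaring (build up from 13^1; each line after the first costs one multiplication):

13^1 = 13
13^2 = (13^1)^2 = 13^2 = 169
13^3 = 13 * 13^2 = 13 * 169 = 2197
13^6 = (13^3)^2 = 2197^2 = 4826809
13^12 = (13^6)^2 = 4826809^2 = 23298085122481
13^13 = 13 * 13^12 = 13 * 23298085122481 = 302875106592253
13^26 = (13^13)^2 = 302875106592253^2 = 91733330193268616658399616009
13^27 = 13 * 13^26 = 13 * 91733330193268616658399616009 = 1192533292512492016559195008117

Result: 1192533292512492016559195008117
Multiplications needed: 7 (7 lines after 13^1)

13^27 = 1192533292512492016559195008117. Using exponentiation by squaring, this requires 7 multiplications. The key idea: if the exponent is even, square the half-power; if odd, multiply by the base once.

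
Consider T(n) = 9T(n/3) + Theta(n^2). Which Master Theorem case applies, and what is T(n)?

Master Theorem for T(n) = 9T(n/3) + O(n^2):

a = 9, b = 3, c = 2
log_b(a) = log_3(9) = 2.0000

Case 2: c = 2 = log_3(9) = 2.0000
T(n) = O(n^2 log n) = O(n^2 log n)

For T(n) = 9T(n/3) + O(n^2): log_3(9) = 2.0000. This is Case 2 of the Master Theorem (c = log_b(a), equal work at all levels), giving O(n^2 log n).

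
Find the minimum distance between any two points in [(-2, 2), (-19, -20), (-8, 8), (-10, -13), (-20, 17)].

Computing all pairwise distances among 5 points:

d((-2, 2), (-19, -20)) = 27.8029
d((-2, 2), (-8, 8)) = 8.4853 <-- minimum
d((-2, 2), (-10, -13)) = 17.0
d((-2, 2), (-20, 17)) = 23.4307
d((-19, -20), (-8, 8)) = 30.0832
d((-19, -20), (-10, -13)) = 11.4018
d((-19, -20), (-20, 17)) = 37.0135
d((-8, 8), (-10, -13)) = 21.095
d((-8, 8), (-20, 17)) = 15.0
d((-10, -13), (-20, 17)) = 31.6228

Closest pair: (-2, 2) and (-8, 8) with distance 8.4853

The closest pair is (-2, 2) and (-8, 8) with Euclidean distance 8.4853. For 5 points, brute-force pairwise comparison is shown above. For large n, the divide-and-conquer algorithm (sort by x, recurse on halves, check the dividing strip) achieves O(n log n).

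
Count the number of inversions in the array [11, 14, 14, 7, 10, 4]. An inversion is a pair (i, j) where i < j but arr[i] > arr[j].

Finding inversions in [11, 14, 14, 7, 10, 4]:

(0, 3): arr[0]=11 > arr[3]=7
(0, 4): arr[0]=11 > arr[4]=10
(0, 5): arr[0]=11 > arr[5]=4
(1, 3): arr[1]=14 > arr[3]=7
(1, 4): arr[1]=14 > arr[4]=10
(1, 5): arr[1]=14 > arr[5]=4
(2, 3): arr[2]=14 > arr[3]=7
(2, 4): arr[2]=14 > arr[4]=10
(2, 5): arr[2]=14 > arr[5]=4
(3, 5): arr[3]=7 > arr[5]=4
(4, 5): arr[4]=10 > arr[5]=4

Total inversions: 11

The array has 11 inversion(s): (0,3), (0,4), (0,5), (1,3), (1,4), (1,5), (2,3), (2,4), (2,5), (3,5), (4,5). Each pair (i,j) satisfies i < j and arr[i] > arr[j].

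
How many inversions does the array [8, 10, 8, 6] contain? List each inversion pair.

Finding inversions in [8, 10, 8, 6]:

(0, 3): arr[0]=8 > arr[3]=6
(1, 2): arr[1]=10 > arr[2]=8
(1, 3): arr[1]=10 > arr[3]=6
(2, 3): arr[2]=8 > arr[3]=6

Total inversions: 4

The array has 4 inversion(s): (0,3), (1,2), (1,3), (2,3). Each pair (i,j) satisfies i < j and arr[i] > arr[j].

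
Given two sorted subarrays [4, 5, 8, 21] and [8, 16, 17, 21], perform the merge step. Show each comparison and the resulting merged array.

Merging process:

Compare 4 vs 8: take 4 from left. Merged: [4]
Compare 5 vs 8: take 5 from left. Merged: [4, 5]
Compare 8 vs 8: take 8 from left. Merged: [4, 5, 8]
Compare 21 vs 8: take 8 from right. Merged: [4, 5, 8, 8]
Compare 21 vs 16: take 16 from right. Merged: [4, 5, 8, 8, 16]
Compare 21 vs 17: take 17 from right. Merged: [4, 5, 8, 8, 16, 17]
Compare 21 vs 21: take 21 from left. Merged: [4, 5, 8, 8, 16, 17, 21]
Append remaining from right: [21]. Merged: [4, 5, 8, 8, 16, 17, 21, 21]

Final merged array: [4, 5, 8, 8, 16, 17, 21, 21]
Total comparisons: 7

The merged array is [4, 5, 8, 8, 16, 17, 21, 21], requiring 7 comparisons. The merge step runs in O(n) time where n is the total number of elements.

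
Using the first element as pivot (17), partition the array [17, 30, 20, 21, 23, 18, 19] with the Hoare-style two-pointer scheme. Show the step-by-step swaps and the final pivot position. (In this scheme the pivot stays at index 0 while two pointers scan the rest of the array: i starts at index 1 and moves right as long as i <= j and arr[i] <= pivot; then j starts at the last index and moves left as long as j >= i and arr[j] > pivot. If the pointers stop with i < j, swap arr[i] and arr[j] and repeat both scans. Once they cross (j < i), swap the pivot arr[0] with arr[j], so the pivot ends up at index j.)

Hoare-style two-pointer partition with pivot = 17:

Initial array: [17, 30, 20, 21, 23, 18, 19]

Pointers start at i = 1, j = 6.
i ends at 1, j ends at 0: the pointers have crossed (j < i), so scanning stops.

j = 0, so swapping arr[0] with arr[j] leaves the pivot at position 0: [17, 30, 20, 21, 23, 18, 19]
Pivot position: 0

After partitioning with pivot 17, the array becomes [17, 30, 20, 21, 23, 18, 19]. The pivot is placed at index 0. All elements to the left of the pivot are <= 17, and all elements to the right are > 17.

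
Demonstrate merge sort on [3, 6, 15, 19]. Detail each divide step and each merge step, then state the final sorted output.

Merge sort trace:

Split: [3, 6, 15, 19] -> [3, 6] and [15, 19]
  Split: [3, 6] -> [3] and [6]
  Merge: [3] + [6] -> [3, 6]
  Split: [15, 19] -> [15] and [19]
  Merge: [15] + [19] -> [15, 19]
Merge: [3, 6] + [15, 19] -> [3, 6, 15, 19]

Final sorted array: [3, 6, 15, 19]

The merge sort proceeds by recursively splitting the array and merging sorted halves.
After all merges, the sorted array is [3, 6, 15, 19].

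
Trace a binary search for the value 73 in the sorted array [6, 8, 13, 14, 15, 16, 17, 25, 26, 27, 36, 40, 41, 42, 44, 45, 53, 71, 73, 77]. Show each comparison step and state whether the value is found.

Binary search for 73 in [6, 8, 13, 14, 15, 16, 17, 25, 26, 27, 36, 40, 41, 42, 44, 45, 53, 71, 73, 77]:

lo=0, hi=19, mid=9, arr[mid]=27 -> 27 < 73, search right half
lo=10, hi=19, mid=14, arr[mid]=44 -> 44 < 73, search right half
lo=15, hi=19, mid=17, arr[mid]=71 -> 71 < 73, search right half
lo=18, hi=19, mid=18, arr[mid]=73 -> Found target at index 18!

Binary search finds 73 at index 18 after 4 comparisons. The search repeatedly halves the search space by comparing with the middle element.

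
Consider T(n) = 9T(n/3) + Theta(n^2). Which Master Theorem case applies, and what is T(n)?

Master Theorem for T(n) = 9T(n/3) + O(n^2):

a = 9, b = 3, c = 2
log_b(a) = log_3(9) = 2.0000

Case 2: c = 2 = log_3(9) = 2.0000
T(n) = O(n^2 log n) = O(n^2 log n)

For T(n) = 9T(n/3) + O(n^2): log_3(9) = 2.0000. This is Case 2 of the Master Theorem (c = log_b(a), equal work at all levels), giving O(n^2 log n).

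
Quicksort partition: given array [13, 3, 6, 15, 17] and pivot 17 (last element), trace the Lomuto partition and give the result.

Lomuto partition with pivot = 17:

Initial array: [13, 3, 6, 15, 17]

arr[0]=13 <= 17: swap with position 0, array becomes [13, 3, 6, 15, 17]
arr[1]=3 <= 17: swap with position 1, array becomes [13, 3, 6, 15, 17]
arr[2]=6 <= 17: swap with position 2, array becomes [13, 3, 6, 15, 17]
arr[3]=15 <= 17: swap with position 3, array becomes [13, 3, 6, 15, 17]

Place pivot at position 4: [13, 3, 6, 15, 17]
Pivot position: 4

After partitioning with pivot 17, the array becomes [13, 3, 6, 15, 17]. The pivot is placed at index 4. All elements to the left of the pivot are <= 17, and all elements to the right are > 17.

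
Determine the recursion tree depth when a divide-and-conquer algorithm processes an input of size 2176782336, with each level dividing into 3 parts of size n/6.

For divide and conquer with division factor 6:

Problem sizes at each level:
Level 0: 2176782336
Level 1: 362797056
Level 2: 60466176
Level 3: 10077696
Level 4: 1679616
Level 5: 279936
Level 6: 46656
Level 7: 7776
Level 8: 1296
Level 9: 216
Level 10: 36
Level 11: 6
Level 12: 1

The root is level 0 and the size-1 base case is level 12 (the tree spans levels 0 through 12, i.e. 13 levels counting the root), so the depth is the number of divisions: log_6(2176782336) = 12

The recursion tree depth is log_6(2176782336) = 12. At each level, the problem size is divided by 6, so it takes 12 divisions to reduce to a base case of size 1. The algorithm makes 3 recursive calls at each level.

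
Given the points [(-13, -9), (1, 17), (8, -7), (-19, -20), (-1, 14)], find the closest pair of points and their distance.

Computing all pairwise distances among 5 points:

d((-13, -9), (1, 17)) = 29.5296
d((-13, -9), (8, -7)) = 21.095
d((-13, -9), (-19, -20)) = 12.53
d((-13, -9), (-1, 14)) = 25.9422
d((1, 17), (8, -7)) = 25.0
d((1, 17), (-19, -20)) = 42.0595
d((1, 17), (-1, 14)) = 3.6056 <-- minimum
d((8, -7), (-19, -20)) = 29.9666
d((8, -7), (-1, 14)) = 22.8473
d((-19, -20), (-1, 14)) = 38.4708

Closest pair: (1, 17) and (-1, 14) with distance 3.6056

The closest pair is (1, 17) and (-1, 14) with Euclidean distance 3.6056. For 5 points, brute-force pairwise comparison is shown above. For large n, the divide-and-conquer algorithm (sort by x, recurse on halves, check the dividing strip) achieves O(n log n).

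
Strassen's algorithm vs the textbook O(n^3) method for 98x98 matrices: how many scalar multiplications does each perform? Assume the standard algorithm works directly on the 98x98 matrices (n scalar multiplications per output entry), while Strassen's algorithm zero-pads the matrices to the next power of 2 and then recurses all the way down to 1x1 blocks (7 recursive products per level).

Matrix multiplication for 98x98 matrices:

Strassen's algorithm requires power-of-2 dimensions. Pad 98x98 to 128x128 (next power of 2).

Standard algorithm: 98^3 = 941192 multiplications
Strassen's algorithm: 7^(log2(128)) = 7^7 = 823543 multiplications
Savings: 941192 - 823543 = 117649 multiplications

Standard: 941192 multiplications (98^3). Strassen: 823543 multiplications (7^7, after padding to 128x128). Strassen reduces 8 recursive multiplications to 7 at each level.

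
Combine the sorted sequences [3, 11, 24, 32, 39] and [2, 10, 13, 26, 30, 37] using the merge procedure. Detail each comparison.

Merging process:

Compare 3 vs 2: take 2 from right. Merged: [2]
Compare 3 vs 10: take 3 from left. Merged: [2, 3]
Compare 11 vs 10: take 10 from right. Merged: [2, 3, 10]
Compare 11 vs 13: take 11 from left. Merged: [2, 3, 10, 11]
Compare 24 vs 13: take 13 from right. Merged: [2, 3, 10, 11, 13]
Compare 24 vs 26: take 24 from left. Merged: [2, 3, 10, 11, 13, 24]
Compare 32 vs 26: take 26 from right. Merged: [2, 3, 10, 11, 13, 24, 26]
Compare 32 vs 30: take 30 from right. Merged: [2, 3, 10, 11, 13, 24, 26, 30]
Compare 32 vs 37: take 32 from left. Merged: [2, 3, 10, 11, 13, 24, 26, 30, 32]
Compare 39 vs 37: take 37 from right. Merged: [2, 3, 10, 11, 13, 24, 26, 30, 32, 37]
Append remaining from left: [39]. Merged: [2, 3, 10, 11, 13, 24, 26, 30, 32, 37, 39]

Final merged array: [2, 3, 10, 11, 13, 24, 26, 30, 32, 37, 39]
Total comparisons: 10

The merged array is [2, 3, 10, 11, 13, 24, 26, 30, 32, 37, 39], requiring 10 comparisons. The merge step runs in O(n) time where n is the total number of elements.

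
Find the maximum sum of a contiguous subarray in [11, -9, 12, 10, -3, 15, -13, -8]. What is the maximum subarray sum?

Using Kadane's algorithm on [11, -9, 12, 10, -3, 15, -13, -8]:

Scanning through the array:
Position 1 (value -9): max_ending_here = 2, max_so_far = 11
Position 2 (value 12): max_ending_here = 14, max_so_far = 14
Position 3 (value 10): max_ending_here = 24, max_so_far = 24
Position 4 (value -3): max_ending_here = 21, max_so_far = 24
Position 5 (value 15): max_ending_here = 36, max_so_far = 36
Position 6 (value -13): max_ending_here = 23, max_so_far = 36
Position 7 (value -8): max_ending_here = 15, max_so_far = 36

Maximum subarray: [11, -9, 12, 10, -3, 15]
Maximum sum: 36

The maximum subarray is [11, -9, 12, 10, -3, 15] with sum 36. This subarray runs from index 0 to index 5.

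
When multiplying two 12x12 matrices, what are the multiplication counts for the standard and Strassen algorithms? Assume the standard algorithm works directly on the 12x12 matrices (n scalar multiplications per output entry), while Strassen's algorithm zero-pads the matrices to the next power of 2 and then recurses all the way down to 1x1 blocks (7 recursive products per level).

Matrix multiplication for 12x12 matrices:

Strassen's algorithm requires power-of-2 dimensions. Pad 12x12 to 16x16 (next power of 2).

Standard algorithm: 12^3 = 1728 multiplications
Strassen's algorithm: 7^(log2(16)) = 7^4 = 2401 multiplications
Difference: 1728 - 2401 = -673 (Strassen uses MORE here due to padding overhead — for small or just-over-power-of-2 n, padding can outweigh the per-level savings)

Standard: 1728 multiplications (12^3). Strassen: 2401 multiplications (7^4, after padding to 16x16). Strassen reduces 8 recursive multiplications to 7 at each level.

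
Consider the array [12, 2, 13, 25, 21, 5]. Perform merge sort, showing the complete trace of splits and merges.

Merge sort trace:

Split: [12, 2, 13, 25, 21, 5] -> [12, 2, 13] and [25, 21, 5]
  Split: [12, 2, 13] -> [12] and [2, 13]
    Split: [2, 13] -> [2] and [13]
    Merge: [2] + [13] -> [2, 13]
  Merge: [12] + [2, 13] -> [2, 12, 13]
  Split: [25, 21, 5] -> [25] and [21, 5]
    Split: [21, 5] -> [21] and [5]
    Merge: [21] + [5] -> [5, 21]
  Merge: [25] + [5, 21] -> [5, 21, 25]
Merge: [2, 12, 13] + [5, 21, 25] -> [2, 5, 12, 13, 21, 25]

Final sorted array: [2, 5, 12, 13, 21, 25]

The merge sort proceeds by recursively splitting the array and merging sorted halves.
After all merges, the sorted array is [2, 5, 12, 13, 21, 25].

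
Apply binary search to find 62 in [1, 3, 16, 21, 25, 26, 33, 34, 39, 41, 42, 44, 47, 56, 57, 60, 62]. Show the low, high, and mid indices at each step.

Binary search for 62 in [1, 3, 16, 21, 25, 26, 33, 34, 39, 41, 42, 44, 47, 56, 57, 60, 62]:

lo=0, hi=16, mid=8, arr[mid]=39 -> 39 < 62, search right half
lo=9, hi=16, mid=12, arr[mid]=47 -> 47 < 62, search right half
lo=13, hi=16, mid=14, arr[mid]=57 -> 57 < 62, search right half
lo=15, hi=16, mid=15, arr[mid]=60 -> 60 < 62, search right half
lo=16, hi=16, mid=16, arr[mid]=62 -> Found target at index 16!

Binary search finds 62 at index 16 after 5 comparisons. The search repeatedly halves the search space by comparing with the middle element.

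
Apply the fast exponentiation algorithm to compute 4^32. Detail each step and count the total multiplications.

Computing 4^32 by squaring (build up from 4^1; each line after the first costs one multiplication):

4^1 = 4
4^2 = (4^1)^2 = 4^2 = 16
4^4 = (4^2)^2 = 16^2 = 256
4^8 = (4^4)^2 = 256^2 = 65536
4^16 = (4^8)^2 = 65536^2 = 4294967296
4^32 = (4^16)^2 = 4294967296^2 = 18446744073709551616

Result: 18446744073709551616
Multiplications needed: 5 (5 lines after 4^1)

4^32 = 18446744073709551616. Using exponentiation by squaring, this requires 5 multiplications. The key idea: if the exponent is even, square the half-power; if odd, multiply by the base once.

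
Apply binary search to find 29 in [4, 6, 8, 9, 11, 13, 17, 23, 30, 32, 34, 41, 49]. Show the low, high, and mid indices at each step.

Binary search for 29 in [4, 6, 8, 9, 11, 13, 17, 23, 30, 32, 34, 41, 49]:

lo=0, hi=12, mid=6, arr[mid]=17 -> 17 < 29, search right half
lo=7, hi=12, mid=9, arr[mid]=32 -> 32 > 29, search left half
lo=7, hi=8, mid=7, arr[mid]=23 -> 23 < 29, search right half
lo=8, hi=8, mid=8, arr[mid]=30 -> 30 > 29, search left half
lo=8 > hi=7, target 29 not found

Binary search determines that 29 is not in the array after 4 comparisons. The search space was exhausted without finding the target.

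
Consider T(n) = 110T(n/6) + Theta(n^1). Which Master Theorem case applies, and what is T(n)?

Master Theorem for T(n) = 110T(n/6) + O(n^1):

a = 110, b = 6, c = 1
log_b(a) = log_6(110) = 2.6234

Case 1: c = 1 < log_6(110) = 2.6234
T(n) = O(n^(log_6 110))

For T(n) = 110T(n/6) + O(n^1): log_6(110) = 2.6234. This is Case 1 of the Master Theorem (c < log_b(a), work dominated by leaves), giving O(n^(log_6 110)).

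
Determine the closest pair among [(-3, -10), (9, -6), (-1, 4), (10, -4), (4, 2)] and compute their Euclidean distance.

Computing all pairwise distances among 5 points:

d((-3, -10), (9, -6)) = 12.6491
d((-3, -10), (-1, 4)) = 14.1421
d((-3, -10), (10, -4)) = 14.3178
d((-3, -10), (4, 2)) = 13.8924
d((9, -6), (-1, 4)) = 14.1421
d((9, -6), (10, -4)) = 2.2361 <-- minimum
d((9, -6), (4, 2)) = 9.434
d((-1, 4), (10, -4)) = 13.6015
d((-1, 4), (4, 2)) = 5.3852
d((10, -4), (4, 2)) = 8.4853

Closest pair: (9, -6) and (10, -4) with distance 2.2361

The closest pair is (9, -6) and (10, -4) with Euclidean distance 2.2361. For 5 points, brute-force pairwise comparison is shown above. For large n, the divide-and-conquer algorithm (sort by x, recurse on halves, check the dividing strip) achieves O(n log n).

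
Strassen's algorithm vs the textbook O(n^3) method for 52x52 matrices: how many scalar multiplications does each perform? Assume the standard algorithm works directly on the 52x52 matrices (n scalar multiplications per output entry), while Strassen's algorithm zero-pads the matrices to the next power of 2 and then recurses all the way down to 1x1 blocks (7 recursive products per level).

Matrix multiplication for 52x52 matrices:

Strassen's algorithm requires power-of-2 dimensions. Pad 52x52 to 64x64 (next power of 2).

Standard algorithm: 52^3 = 140608 multiplications
Strassen's algorithm: 7^(log2(64)) = 7^6 = 117649 multiplications
Savings: 140608 - 117649 = 22959 multiplications

Standard: 140608 multiplications (52^3). Strassen: 117649 multiplications (7^6, after padding to 64x64). Strassen reduces 8 recursive multiplications to 7 at each level.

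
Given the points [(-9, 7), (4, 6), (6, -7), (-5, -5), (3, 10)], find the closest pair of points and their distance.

Computing all pairwise distances among 5 points:

d((-9, 7), (4, 6)) = 13.0384
d((-9, 7), (6, -7)) = 20.5183
d((-9, 7), (-5, -5)) = 12.6491
d((-9, 7), (3, 10)) = 12.3693
d((4, 6), (6, -7)) = 13.1529
d((4, 6), (-5, -5)) = 14.2127
d((4, 6), (3, 10)) = 4.1231 <-- minimum
d((6, -7), (-5, -5)) = 11.1803
d((6, -7), (3, 10)) = 17.2627
d((-5, -5), (3, 10)) = 17.0

Closest pair: (4, 6) and (3, 10) with distance 4.1231

The closest pair is (4, 6) and (3, 10) with Euclidean distance 4.1231. For 5 points, brute-force pairwise comparison is shown above. For large n, the divide-and-conquer algorithm (sort by x, recurse on halves, check the dividing strip) achieves O(n log n).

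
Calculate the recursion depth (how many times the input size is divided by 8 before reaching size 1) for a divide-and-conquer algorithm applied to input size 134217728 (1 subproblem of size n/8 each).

For divide and conquer with division factor 8:

Problem sizes at each level:
Level 0: 134217728
Level 1: 16777216
Level 2: 2097152
Level 3: 262144
Level 4: 32768
Level 5: 4096
Level 6: 512
Level 7: 64
Level 8: 8
Level 9: 1

The root is level 0 and the size-1 base case is level 9 (the tree spans levels 0 through 9, i.e. 10 levels counting the root), so the depth is the number of divisions: log_8(134217728) = 9

The recursion tree depth is log_8(134217728) = 9. At each level, the problem size is divided by 8, so it takes 9 divisions to reduce to a base case of size 1. The algorithm makes 1 recursive call at each level.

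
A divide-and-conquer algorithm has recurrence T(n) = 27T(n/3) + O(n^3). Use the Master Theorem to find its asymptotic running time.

Master Theorem for T(n) = 27T(n/3) + O(n^3):

a = 27, b = 3, c = 3
log_b(a) = log_3(27) = 3.0000

Case 2: c = 3 = log_3(27) = 3.0000
T(n) = O(n^3 log n) = O(n^3 log n)

For T(n) = 27T(n/3) + O(n^3): log_3(27) = 3.0000. This is Case 2 of the Master Theorem (c = log_b(a), equal work at all levels), giving O(n^3 log n).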